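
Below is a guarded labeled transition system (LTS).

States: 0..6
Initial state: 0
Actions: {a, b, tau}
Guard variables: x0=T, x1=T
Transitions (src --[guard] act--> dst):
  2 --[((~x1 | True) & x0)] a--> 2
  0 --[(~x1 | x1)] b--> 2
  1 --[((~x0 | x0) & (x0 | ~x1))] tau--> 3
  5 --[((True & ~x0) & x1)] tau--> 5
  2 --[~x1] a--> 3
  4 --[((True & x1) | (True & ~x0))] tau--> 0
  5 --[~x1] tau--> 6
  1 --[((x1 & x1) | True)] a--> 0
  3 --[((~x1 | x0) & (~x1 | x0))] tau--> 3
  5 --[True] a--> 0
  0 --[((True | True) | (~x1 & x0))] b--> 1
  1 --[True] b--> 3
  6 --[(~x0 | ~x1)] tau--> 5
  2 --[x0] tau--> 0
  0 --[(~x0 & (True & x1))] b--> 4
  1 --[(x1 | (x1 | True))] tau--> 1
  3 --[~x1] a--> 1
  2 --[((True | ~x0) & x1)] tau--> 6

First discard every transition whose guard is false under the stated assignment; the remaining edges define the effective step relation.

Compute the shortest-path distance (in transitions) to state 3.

Layered search for 3:
  L0 = {0}
  L1 = {1,2}
  L2 = {3,6}
depth(3)=2, e.g. b·b

Answer: 2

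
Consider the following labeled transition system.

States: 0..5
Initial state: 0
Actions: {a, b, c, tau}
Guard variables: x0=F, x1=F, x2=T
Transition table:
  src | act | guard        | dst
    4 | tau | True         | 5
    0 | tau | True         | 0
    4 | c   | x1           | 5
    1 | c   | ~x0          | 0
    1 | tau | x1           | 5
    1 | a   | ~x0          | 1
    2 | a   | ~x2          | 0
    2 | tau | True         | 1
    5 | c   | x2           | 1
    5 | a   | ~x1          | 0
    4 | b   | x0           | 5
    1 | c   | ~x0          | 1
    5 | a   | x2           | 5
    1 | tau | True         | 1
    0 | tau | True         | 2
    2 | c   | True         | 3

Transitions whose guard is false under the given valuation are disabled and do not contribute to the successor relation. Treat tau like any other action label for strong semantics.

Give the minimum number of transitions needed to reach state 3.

Answer: 2

Trace:
BFS to 3:
  Layer 0: {0}
  Layer 1: {2}
  Layer 2: {1,3}
first hit 3 at d=2 via tau·c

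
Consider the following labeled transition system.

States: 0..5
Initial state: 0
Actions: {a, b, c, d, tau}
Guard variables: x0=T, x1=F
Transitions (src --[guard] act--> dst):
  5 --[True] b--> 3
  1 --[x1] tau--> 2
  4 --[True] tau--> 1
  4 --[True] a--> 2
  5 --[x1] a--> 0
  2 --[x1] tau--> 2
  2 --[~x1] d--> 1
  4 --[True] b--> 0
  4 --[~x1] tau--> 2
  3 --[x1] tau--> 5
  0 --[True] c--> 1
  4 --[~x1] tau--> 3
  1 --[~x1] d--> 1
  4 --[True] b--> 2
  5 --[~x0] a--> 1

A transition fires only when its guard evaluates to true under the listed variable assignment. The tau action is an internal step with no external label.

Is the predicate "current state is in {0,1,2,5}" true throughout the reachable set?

Answer: INVARIANT HOLDS

Trace:
Allowed set {0,1,2,5}
Reachable = {0,1}
  0: ok
  1: ok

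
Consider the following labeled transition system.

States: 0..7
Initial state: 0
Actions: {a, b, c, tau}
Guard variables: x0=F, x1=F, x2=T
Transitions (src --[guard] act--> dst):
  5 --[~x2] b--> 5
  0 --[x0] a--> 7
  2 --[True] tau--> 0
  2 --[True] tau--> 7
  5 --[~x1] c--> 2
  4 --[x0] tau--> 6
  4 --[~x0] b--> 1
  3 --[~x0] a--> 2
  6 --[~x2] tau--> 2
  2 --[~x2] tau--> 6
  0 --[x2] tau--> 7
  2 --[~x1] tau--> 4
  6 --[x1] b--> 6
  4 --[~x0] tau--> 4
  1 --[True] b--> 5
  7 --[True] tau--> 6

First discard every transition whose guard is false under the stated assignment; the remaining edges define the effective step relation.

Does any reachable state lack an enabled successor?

Answer: DEADLOCK at state 6

Analysis:
Reachable = {0,6,7}
  0: tau→7  [1 exit(s)]
  6: ∅  [deadlock]
  7: tau→6  [1 exit(s)]
Path to 6: tau·tau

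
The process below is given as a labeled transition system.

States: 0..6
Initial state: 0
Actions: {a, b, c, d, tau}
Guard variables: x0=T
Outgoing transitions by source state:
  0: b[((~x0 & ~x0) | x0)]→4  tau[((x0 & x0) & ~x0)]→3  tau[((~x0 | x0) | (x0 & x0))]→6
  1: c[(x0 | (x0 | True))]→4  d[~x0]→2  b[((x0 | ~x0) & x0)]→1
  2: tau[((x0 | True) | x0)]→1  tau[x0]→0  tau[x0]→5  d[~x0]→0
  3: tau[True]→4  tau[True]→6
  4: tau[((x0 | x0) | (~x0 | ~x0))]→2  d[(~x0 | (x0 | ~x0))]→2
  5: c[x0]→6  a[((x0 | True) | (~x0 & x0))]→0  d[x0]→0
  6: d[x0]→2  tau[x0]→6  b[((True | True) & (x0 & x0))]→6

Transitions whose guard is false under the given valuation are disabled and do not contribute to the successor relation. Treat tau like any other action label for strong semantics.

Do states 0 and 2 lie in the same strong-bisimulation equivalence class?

Answer: NOT BISIMILAR

Analysis:
Bisimulation quotient by refinement:
  P[0] = {{0,1,2,3,4,5,6}}
  P[1] = {{0},{1},{2,3},{4},{5},{6}}
  P[2] = {{0},{1},{2},{3},{4},{5},{6}}
7 equivalence class(es) (converged in 3)
[0]={0}  [2]={2}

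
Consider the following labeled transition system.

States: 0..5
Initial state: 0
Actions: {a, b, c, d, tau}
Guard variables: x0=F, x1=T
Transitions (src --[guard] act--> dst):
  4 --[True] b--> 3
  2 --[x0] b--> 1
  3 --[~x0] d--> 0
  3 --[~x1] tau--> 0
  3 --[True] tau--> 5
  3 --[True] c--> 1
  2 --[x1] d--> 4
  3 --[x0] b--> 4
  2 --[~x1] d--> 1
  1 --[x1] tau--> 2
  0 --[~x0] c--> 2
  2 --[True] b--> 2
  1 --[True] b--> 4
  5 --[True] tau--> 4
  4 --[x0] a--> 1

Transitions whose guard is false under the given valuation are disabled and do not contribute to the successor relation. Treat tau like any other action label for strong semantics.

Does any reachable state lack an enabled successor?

Answer: DEADLOCK-FREE

Trace:
R = {0,1,2,3,4,5}
  0: c→2  [1 exit(s)]
  1: b→4  tau→2  [2 exit(s)]
  2: b→2  d→4  [2 exit(s)]
  3: c→1  d→0  tau→5  [3 exit(s)]
  4: b→3  [1 exit(s)]
  5: tau→4  [1 exit(s)]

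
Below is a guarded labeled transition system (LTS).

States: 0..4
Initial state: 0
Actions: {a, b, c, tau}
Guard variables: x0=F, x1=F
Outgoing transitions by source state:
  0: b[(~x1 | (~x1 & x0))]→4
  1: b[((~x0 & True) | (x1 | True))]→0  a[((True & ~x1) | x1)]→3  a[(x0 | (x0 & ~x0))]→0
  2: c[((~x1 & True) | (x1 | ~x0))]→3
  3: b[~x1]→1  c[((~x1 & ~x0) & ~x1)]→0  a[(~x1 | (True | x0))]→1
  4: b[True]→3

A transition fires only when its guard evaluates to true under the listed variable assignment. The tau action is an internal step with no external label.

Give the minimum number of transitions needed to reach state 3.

Answer: 2

Working:
BFS to 3:
  depth 0: {0}
  depth 1: {4}
  depth 2: {3}
depth(3)=2, e.g. b·b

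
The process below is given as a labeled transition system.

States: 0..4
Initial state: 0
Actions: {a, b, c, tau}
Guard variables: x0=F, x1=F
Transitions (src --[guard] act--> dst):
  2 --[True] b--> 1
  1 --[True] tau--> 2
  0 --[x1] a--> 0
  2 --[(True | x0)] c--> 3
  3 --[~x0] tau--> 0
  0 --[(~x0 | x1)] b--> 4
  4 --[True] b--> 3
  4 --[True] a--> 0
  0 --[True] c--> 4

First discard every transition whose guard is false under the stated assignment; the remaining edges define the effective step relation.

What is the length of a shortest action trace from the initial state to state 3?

Answer: 2

Analysis:
Layered search for 3:
  L0 = {0}
  L1 = {4}
  L2 = {3}
depth(3)=2, e.g. b·b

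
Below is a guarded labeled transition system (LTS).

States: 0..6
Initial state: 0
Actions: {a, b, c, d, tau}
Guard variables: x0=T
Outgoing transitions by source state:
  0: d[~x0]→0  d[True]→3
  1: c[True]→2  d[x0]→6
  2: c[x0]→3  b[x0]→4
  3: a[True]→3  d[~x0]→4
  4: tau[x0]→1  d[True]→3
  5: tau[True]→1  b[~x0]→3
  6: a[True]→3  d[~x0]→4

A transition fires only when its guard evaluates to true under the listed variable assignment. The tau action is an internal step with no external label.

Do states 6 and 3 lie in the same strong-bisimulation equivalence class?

Bisimulation quotient by refinement:
  π0 = {{0,1,2,3,4,5,6}}
  π1 = {{0},{1},{2},{3,6},{4},{5}}
Fixed point at round 2; 6 class(es).
class of 6: {3,6}; class of 3: {3,6}

Answer: BISIMILAR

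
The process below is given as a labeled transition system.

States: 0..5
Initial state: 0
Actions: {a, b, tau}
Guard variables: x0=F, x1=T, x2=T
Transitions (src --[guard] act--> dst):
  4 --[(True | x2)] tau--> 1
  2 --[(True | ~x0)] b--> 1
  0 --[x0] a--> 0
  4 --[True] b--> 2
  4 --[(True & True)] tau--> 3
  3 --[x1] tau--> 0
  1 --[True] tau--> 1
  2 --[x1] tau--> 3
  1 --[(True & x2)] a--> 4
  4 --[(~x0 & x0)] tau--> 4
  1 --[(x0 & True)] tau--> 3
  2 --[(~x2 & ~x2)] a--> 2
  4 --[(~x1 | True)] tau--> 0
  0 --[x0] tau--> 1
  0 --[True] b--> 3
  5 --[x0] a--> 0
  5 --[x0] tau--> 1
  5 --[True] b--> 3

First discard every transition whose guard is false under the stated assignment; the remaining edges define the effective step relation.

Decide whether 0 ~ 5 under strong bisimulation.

Compute ~ classes (split until stable):
  π0 = {{0,1,2,3,4,5}}
  π1 = {{0,5},{1},{2,4},{3}}
  π2 = {{0,5},{1},{2},{3},{4}}
stable after 3 split(s): 5 block(s)
[0]={0,5}  [5]={0,5}

Answer: BISIMILAR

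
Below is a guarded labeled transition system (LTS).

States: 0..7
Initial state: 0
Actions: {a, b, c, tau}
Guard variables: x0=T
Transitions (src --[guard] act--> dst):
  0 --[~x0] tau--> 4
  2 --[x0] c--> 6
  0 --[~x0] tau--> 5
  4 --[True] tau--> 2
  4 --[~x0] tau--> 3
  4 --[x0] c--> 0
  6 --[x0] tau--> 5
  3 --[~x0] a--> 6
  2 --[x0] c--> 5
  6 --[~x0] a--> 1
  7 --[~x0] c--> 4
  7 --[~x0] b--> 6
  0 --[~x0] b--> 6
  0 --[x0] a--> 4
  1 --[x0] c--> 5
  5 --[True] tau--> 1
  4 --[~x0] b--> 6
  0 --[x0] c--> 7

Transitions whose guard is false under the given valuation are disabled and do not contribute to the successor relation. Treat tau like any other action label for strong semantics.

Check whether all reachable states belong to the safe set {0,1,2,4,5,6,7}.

Safe = {0,1,2,4,5,6,7}
Reach set: {0,1,2,4,5,6,7}
  0: safe
  1: safe
  2: safe
  4: safe
  5: safe
  6: safe
  7: safe

Answer: INVARIANT HOLDS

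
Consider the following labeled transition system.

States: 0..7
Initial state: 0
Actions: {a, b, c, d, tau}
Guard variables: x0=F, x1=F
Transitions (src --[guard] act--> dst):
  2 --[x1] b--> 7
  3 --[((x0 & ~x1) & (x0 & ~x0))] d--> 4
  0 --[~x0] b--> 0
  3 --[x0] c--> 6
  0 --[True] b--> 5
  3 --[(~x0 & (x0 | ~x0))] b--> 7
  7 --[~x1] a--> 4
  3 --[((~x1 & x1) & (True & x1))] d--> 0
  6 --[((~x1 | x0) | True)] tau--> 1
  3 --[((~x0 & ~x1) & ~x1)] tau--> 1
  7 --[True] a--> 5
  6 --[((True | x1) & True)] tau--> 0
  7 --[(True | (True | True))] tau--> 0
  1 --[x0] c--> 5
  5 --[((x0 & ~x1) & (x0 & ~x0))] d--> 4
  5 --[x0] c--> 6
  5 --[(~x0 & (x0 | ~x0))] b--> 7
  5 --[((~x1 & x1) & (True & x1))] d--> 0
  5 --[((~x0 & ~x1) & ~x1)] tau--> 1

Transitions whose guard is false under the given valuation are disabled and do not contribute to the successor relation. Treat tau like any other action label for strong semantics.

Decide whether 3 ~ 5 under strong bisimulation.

Compute ~ classes (split until stable):
  π0 = {{0,1,2,3,4,5,6,7}}
  π1 = {{0},{1,2,4},{3,5},{6},{7}}
stable after 2 split(s): 5 block(s)
3∈{3,5}, 5∈{3,5}

Answer: BISIMILAR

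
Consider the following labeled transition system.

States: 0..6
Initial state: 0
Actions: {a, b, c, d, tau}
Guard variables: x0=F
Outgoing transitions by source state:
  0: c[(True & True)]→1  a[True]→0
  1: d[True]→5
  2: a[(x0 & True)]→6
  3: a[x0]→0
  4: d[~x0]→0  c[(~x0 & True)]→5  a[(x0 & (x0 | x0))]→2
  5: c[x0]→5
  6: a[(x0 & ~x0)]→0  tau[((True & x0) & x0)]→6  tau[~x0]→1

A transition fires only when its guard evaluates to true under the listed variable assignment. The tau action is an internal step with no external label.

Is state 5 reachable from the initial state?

After dropping false guards: 6 live edges.
L0 = {0}
L1 = {1}  now seen {0,1}
L2 = {5}  now seen {0,1,5}
R = {0,1,5}
trace reaching 5: c·d

Answer: REACHABLE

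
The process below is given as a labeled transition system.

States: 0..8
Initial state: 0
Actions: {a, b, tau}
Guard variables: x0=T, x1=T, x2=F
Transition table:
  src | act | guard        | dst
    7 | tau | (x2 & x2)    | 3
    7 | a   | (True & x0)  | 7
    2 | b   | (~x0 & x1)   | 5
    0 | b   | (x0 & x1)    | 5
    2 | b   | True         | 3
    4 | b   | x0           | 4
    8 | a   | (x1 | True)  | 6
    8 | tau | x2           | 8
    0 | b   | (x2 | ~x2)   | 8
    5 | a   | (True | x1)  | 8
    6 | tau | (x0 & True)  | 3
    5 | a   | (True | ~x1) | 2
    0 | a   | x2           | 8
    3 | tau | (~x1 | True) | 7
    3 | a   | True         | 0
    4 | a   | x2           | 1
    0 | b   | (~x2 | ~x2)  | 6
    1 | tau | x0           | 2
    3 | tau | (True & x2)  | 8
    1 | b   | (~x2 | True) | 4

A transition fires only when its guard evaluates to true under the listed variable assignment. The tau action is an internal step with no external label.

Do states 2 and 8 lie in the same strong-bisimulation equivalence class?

Answer: NOT BISIMILAR

Analysis:
Bisimulation quotient by refinement:
  round 0: {{0,1,2,3,4,5,6,7,8}}
  round 1: {{0,2,4},{1},{3},{5,7,8},{6}}
  round 2: {{0},{1},{2},{3},{4},{5},{6},{7},{8}}
9 equivalence class(es) (converged in 3)
class of 2: {2}; class of 8: {8}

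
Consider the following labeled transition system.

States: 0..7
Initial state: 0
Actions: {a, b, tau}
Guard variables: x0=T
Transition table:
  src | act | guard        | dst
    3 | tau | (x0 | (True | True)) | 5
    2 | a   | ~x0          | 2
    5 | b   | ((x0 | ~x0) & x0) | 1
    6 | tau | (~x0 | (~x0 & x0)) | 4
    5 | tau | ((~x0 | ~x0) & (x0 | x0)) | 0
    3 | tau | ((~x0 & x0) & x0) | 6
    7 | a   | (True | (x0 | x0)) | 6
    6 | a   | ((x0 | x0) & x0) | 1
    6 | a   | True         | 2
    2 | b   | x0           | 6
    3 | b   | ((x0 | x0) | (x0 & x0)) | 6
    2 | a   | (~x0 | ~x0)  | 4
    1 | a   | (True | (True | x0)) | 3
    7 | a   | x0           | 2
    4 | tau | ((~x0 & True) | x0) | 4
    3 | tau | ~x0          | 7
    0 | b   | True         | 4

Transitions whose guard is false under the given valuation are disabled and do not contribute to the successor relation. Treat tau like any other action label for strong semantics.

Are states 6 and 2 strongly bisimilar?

Compute ~ classes (split until stable):
  P[0] = {{0,1,2,3,4,5,6,7}}
  P[1] = {{0,2,5},{1,6,7},{3},{4}}
  P[2] = {{0},{1},{2,5},{3},{4},{6,7}}
  P[3] = {{0},{1},{2},{3},{4},{5},{6},{7}}
8 equivalence class(es) (converged in 4)
class of 6: {6}; class of 2: {2}

Answer: NOT BISIMILAR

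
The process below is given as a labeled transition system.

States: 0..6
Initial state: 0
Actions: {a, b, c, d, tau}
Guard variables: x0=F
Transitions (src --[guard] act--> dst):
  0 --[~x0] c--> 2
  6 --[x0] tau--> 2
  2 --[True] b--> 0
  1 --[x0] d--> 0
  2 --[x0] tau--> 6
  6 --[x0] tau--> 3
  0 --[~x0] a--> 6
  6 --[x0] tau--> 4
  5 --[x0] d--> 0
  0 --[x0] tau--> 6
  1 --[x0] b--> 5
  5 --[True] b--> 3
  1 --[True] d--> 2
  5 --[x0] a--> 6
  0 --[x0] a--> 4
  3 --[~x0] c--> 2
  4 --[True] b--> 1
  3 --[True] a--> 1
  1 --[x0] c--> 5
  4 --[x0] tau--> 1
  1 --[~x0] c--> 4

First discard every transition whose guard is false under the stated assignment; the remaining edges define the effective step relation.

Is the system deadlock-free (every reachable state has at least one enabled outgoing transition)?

Reach set: {0,2,6}
  0: a→6  c→2  [deg 2]
  2: b→0  [deg 1]
  6: ∅  [deadlock]
witness 6: a

Answer: DEADLOCK at state 6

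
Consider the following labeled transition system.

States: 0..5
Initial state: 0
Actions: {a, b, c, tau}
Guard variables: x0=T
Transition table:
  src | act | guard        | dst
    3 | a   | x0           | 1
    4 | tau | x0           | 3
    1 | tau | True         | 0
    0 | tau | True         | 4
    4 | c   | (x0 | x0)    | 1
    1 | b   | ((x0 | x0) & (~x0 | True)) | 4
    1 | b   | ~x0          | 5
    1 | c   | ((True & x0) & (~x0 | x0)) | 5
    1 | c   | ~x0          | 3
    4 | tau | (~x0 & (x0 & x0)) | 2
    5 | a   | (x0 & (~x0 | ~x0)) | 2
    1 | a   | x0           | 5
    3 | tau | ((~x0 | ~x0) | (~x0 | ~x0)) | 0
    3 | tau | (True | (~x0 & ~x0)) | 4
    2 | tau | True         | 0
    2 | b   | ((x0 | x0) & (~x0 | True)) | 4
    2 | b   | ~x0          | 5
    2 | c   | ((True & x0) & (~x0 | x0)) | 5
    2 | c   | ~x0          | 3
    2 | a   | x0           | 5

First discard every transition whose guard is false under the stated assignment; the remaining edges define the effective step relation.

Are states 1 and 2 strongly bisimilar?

Bisimulation quotient by refinement:
  round 0: {{0,1,2,3,4,5}}
  round 1: {{0},{1,2},{3},{4},{5}}
5 equivalence class(es) (converged in 2)
class of 1: {1,2}; class of 2: {1,2}

Answer: BISIMILAR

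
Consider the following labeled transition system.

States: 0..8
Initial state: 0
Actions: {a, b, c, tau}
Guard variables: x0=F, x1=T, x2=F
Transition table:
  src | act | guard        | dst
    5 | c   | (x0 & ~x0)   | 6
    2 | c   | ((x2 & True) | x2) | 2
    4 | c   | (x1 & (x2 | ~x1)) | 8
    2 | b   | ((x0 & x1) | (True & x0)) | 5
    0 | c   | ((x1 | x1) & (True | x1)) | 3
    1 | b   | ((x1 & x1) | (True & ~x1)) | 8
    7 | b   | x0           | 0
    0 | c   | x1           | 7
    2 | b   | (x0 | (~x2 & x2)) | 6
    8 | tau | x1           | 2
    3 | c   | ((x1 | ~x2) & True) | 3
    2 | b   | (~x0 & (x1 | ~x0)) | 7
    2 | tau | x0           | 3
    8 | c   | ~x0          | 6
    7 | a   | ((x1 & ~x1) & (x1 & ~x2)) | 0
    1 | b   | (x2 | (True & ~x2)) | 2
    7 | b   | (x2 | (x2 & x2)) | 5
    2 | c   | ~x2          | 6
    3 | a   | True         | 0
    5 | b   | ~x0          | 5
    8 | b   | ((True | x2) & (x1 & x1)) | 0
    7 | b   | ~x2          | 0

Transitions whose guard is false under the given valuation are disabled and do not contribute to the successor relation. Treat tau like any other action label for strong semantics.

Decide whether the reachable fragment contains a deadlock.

Answer: DEADLOCK-FREE

Analysis:
R = {0,3,7}
  0: c→3  c→7  [deg 2]
  3: a→0  c→3  [deg 2]
  7: b→0  [deg 1]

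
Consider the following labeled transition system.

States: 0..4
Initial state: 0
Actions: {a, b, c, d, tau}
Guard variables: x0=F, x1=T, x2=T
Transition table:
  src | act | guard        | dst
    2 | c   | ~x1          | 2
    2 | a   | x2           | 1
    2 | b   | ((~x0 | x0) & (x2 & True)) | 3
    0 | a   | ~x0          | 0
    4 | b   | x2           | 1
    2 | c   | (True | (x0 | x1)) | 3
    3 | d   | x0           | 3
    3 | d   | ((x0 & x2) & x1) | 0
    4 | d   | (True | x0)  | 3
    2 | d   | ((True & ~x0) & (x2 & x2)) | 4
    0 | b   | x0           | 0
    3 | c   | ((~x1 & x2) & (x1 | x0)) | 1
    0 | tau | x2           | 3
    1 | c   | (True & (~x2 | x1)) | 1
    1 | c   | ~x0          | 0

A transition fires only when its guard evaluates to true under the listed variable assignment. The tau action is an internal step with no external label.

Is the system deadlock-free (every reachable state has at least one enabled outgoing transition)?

Answer: DEADLOCK at state 3

Analysis:
Reach set: {0,3}
  0: a→0  tau→3  [2 out]
  3: ∅  [deadlock]
witness 3: tau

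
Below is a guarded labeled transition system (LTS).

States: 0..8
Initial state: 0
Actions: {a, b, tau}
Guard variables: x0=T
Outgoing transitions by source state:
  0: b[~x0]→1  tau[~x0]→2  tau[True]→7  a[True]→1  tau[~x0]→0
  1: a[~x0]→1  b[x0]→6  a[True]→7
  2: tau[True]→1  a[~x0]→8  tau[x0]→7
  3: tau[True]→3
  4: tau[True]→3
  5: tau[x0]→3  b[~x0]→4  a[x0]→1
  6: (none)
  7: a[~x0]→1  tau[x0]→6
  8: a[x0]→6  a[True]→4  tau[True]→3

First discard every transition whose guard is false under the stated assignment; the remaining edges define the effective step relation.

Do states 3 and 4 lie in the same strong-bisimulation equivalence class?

Refine partition for ~:
  π0 = {{0,1,2,3,4,5,6,7,8}}
  π1 = {{0,5,8},{1},{2,3,4,7},{6}}
  π2 = {{0,5},{1},{2},{3,4},{6},{7},{8}}
  π3 = {{0},{1},{2},{3,4},{5},{6},{7},{8}}
Fixed point at round 4; 8 class(es).
class of 3: {3,4}; class of 4: {3,4}

Answer: BISIMILAR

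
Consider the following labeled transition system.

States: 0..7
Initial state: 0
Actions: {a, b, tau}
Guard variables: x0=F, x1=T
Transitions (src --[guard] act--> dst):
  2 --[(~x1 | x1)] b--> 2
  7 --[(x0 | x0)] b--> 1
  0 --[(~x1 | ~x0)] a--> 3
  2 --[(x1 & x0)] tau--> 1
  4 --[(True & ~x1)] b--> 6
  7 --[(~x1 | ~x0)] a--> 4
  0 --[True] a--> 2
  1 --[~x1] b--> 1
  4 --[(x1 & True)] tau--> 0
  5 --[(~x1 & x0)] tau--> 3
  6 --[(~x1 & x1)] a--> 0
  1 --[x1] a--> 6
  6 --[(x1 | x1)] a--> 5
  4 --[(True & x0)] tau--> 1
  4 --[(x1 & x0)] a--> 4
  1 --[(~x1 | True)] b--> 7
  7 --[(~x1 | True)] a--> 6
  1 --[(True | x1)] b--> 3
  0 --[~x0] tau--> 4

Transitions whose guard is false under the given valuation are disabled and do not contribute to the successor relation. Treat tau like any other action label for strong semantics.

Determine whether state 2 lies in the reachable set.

After dropping false guards: 11 live edges.
depth 0: {0}
depth 1: {2,3,4}  total {0,2,3,4}
R = {0,2,3,4}
Path to 2: a

Answer: REACHABLE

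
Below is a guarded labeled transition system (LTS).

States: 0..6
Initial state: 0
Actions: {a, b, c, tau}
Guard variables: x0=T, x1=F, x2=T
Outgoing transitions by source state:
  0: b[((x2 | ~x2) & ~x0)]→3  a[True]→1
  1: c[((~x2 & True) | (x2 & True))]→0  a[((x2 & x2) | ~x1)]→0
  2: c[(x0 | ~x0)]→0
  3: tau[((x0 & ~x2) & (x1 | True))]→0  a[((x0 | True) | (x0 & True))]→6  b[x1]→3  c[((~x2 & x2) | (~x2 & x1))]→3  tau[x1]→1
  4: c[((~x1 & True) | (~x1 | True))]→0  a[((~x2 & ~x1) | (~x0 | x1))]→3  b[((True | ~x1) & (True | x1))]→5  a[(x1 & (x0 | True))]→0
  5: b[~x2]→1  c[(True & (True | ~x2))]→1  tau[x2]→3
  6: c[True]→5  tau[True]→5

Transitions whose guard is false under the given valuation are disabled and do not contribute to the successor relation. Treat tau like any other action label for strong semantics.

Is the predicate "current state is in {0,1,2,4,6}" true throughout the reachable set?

Answer: INVARIANT HOLDS

Analysis:
Allowed set {0,1,2,4,6}
R = {0,1}
  0: safe
  1: safe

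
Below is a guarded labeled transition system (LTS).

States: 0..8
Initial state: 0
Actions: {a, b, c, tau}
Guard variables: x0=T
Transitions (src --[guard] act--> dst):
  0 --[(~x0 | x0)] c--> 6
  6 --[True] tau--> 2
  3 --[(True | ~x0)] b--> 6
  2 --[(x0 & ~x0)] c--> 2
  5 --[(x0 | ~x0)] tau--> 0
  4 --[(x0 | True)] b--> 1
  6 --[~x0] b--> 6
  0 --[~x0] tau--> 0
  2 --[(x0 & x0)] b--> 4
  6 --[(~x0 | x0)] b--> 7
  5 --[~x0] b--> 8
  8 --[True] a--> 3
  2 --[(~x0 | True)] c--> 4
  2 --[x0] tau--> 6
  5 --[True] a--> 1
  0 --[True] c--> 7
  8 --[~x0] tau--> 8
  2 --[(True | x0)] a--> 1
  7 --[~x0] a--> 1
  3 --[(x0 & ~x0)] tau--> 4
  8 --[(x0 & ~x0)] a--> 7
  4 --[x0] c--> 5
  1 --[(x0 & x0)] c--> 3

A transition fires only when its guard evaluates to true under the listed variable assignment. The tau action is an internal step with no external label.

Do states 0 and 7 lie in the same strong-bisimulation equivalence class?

Answer: NOT BISIMILAR

Trace:
Bisimulation quotient by refinement:
  π0 = {{0,1,2,3,4,5,6,7,8}}
  π1 = {{0,1},{2},{3},{4},{5},{6},{7},{8}}
  π2 = {{0},{1},{2},{3},{4},{5},{6},{7},{8}}
Fixed point at round 3; 9 class(es).
[0]={0}  [7]={7}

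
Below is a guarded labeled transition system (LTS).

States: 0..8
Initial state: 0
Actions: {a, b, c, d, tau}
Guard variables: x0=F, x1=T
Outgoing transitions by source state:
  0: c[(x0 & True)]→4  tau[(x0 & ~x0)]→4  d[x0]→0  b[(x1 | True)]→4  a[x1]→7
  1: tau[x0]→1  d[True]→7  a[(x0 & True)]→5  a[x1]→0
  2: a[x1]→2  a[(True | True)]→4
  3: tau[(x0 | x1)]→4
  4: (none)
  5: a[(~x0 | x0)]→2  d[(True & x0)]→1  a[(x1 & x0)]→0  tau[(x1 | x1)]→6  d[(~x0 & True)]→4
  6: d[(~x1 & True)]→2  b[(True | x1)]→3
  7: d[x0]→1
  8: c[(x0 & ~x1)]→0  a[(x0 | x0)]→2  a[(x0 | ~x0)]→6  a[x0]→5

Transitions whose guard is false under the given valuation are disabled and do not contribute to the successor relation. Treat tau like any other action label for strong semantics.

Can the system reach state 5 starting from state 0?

Answer: UNREACHABLE

Working:
12 transition(s) survive guard evaluation.
Layer 0: {0}
Layer 1: {4,7}  total {0,4,7}
R = {0,4,7}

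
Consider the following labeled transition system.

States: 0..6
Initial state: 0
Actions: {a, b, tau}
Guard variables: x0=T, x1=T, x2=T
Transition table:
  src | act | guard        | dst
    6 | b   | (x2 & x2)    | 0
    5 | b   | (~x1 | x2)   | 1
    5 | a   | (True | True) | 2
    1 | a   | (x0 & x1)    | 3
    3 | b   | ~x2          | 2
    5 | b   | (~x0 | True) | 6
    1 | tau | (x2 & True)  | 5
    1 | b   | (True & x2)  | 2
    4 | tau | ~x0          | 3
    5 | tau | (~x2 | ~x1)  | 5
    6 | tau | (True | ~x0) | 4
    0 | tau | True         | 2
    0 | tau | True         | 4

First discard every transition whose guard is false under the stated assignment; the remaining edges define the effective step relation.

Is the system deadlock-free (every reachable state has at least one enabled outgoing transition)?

Answer: DEADLOCK at state 2

Analysis:
Reach set: {0,2,4}
  0: tau→2  tau→4  [2 exit(s)]
  2: ∅  [deadlock]
  4: ∅  [deadlock]
witness 2: tau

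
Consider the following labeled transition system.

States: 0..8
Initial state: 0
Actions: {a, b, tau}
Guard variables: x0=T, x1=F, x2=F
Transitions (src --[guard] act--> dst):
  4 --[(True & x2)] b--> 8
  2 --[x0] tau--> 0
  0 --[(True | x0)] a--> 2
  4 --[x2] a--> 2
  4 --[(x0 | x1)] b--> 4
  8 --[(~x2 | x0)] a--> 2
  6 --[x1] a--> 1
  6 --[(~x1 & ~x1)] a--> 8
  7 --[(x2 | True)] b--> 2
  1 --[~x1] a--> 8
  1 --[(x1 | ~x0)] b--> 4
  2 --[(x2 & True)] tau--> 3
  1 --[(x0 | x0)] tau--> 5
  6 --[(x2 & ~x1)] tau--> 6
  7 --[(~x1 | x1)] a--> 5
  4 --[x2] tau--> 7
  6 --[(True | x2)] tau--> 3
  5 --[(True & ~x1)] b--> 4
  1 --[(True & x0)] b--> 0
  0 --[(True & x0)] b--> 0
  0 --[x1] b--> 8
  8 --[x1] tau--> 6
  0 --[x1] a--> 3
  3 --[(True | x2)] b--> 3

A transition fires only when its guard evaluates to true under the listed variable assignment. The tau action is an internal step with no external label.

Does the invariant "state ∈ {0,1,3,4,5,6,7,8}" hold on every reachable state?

Allowed set {0,1,3,4,5,6,7,8}
Reachable = {0,2}
  0: safe
  2: VIOLATES
witness against invariant: a → 2

Answer: INVARIANT VIOLATED at state 2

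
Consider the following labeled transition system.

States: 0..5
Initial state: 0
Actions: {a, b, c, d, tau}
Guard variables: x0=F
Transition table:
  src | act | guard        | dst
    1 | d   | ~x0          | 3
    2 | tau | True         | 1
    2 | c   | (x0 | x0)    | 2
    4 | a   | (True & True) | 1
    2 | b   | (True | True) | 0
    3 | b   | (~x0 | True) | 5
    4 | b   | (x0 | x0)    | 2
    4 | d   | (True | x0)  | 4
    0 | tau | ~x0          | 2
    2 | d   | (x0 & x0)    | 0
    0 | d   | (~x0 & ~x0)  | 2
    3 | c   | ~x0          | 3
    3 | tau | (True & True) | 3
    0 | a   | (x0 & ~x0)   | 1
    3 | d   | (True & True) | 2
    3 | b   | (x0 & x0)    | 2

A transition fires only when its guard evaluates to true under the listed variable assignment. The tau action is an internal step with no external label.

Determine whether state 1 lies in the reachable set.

After dropping false guards: 11 live edges.
Layer 0: {0}
Layer 1: {2}  now seen {0,2}
Layer 2: {1}  now seen {0,1,2}
Layer 3: {3}  now seen {0,1,2,3}
Layer 4: {5}  now seen {0,1,2,3,5}
Reach set: {0,1,2,3,5}
Path to 1: tau·tau

Answer: REACHABLE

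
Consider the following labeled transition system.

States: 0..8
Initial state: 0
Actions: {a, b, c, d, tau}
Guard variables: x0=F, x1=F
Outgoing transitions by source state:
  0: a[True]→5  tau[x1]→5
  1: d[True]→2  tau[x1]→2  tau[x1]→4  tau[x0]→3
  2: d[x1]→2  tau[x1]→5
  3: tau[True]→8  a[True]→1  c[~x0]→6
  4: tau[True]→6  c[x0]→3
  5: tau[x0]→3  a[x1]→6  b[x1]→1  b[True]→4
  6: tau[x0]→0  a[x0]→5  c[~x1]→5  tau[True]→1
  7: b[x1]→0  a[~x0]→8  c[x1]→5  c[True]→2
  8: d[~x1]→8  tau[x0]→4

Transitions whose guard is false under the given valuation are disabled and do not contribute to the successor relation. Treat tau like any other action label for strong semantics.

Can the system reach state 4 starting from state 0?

After dropping false guards: 12 live edges.
depth 0: {0}
depth 1: {5}  total {0,5}
depth 2: {4}  total {0,4,5}
depth 3: {6}  total {0,4,5,6}
depth 4: {1}  total {0,1,4,5,6}
depth 5: {2}  total {0,1,2,4,5,6}
R = {0,1,2,4,5,6}
witness 4: a·b

Answer: REACHABLE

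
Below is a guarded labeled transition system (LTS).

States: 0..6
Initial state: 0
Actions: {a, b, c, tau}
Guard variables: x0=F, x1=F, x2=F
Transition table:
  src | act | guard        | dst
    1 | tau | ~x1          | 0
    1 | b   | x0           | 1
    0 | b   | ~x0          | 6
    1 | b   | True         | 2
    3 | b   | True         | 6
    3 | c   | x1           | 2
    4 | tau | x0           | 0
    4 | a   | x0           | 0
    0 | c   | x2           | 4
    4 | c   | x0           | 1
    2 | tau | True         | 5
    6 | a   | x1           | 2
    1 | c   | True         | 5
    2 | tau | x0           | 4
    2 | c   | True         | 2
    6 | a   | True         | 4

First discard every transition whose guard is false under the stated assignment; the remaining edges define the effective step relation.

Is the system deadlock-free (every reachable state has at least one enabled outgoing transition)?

Answer: DEADLOCK at state 4

Analysis:
Reach set: {0,4,6}
  0: b→6  [1 out]
  4: ∅  [no exit]
  6: a→4  [1 out]
Path to 4: b·a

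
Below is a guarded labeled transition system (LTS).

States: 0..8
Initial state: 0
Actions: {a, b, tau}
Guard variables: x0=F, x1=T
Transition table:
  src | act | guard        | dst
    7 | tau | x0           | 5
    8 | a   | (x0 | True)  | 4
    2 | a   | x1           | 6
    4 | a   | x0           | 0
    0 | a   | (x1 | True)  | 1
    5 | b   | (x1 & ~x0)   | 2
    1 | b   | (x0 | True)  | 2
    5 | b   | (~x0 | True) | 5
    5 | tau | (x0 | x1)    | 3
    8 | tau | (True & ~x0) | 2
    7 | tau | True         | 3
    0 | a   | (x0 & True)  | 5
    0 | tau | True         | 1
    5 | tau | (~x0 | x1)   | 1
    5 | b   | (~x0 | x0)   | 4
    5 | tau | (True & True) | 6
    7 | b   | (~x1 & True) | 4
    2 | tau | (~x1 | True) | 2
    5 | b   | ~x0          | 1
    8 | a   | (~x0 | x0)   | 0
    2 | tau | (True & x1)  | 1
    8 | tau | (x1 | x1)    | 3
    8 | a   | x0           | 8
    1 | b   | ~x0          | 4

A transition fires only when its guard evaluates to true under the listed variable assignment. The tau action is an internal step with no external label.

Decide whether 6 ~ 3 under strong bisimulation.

Answer: BISIMILAR

Trace:
Compute ~ classes (split until stable):
  π0 = {{0,1,2,3,4,5,6,7,8}}
  π1 = {{0,2,8},{1},{3,4,6},{5},{7}}
  π2 = {{0},{1},{2},{3,4,6},{5},{7},{8}}
Fixed point at round 3; 7 class(es).
6∈{3,4,6}, 3∈{3,4,6}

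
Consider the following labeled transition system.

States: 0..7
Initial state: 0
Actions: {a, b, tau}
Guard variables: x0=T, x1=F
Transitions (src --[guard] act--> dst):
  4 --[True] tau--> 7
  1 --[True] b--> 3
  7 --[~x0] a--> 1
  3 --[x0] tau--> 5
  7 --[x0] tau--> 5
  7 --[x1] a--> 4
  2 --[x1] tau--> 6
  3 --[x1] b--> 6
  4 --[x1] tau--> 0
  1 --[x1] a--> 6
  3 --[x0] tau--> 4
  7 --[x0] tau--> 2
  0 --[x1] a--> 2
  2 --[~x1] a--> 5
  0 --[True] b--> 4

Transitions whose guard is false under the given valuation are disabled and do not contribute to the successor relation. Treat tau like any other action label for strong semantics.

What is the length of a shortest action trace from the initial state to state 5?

Answer: 3

Analysis:
Breadth-first toward 5:
  Layer 0: {0}
  Layer 1: {4}
  Layer 2: {7}
  Layer 3: {2,5}
first hit 5 at d=3 via b·tau·tau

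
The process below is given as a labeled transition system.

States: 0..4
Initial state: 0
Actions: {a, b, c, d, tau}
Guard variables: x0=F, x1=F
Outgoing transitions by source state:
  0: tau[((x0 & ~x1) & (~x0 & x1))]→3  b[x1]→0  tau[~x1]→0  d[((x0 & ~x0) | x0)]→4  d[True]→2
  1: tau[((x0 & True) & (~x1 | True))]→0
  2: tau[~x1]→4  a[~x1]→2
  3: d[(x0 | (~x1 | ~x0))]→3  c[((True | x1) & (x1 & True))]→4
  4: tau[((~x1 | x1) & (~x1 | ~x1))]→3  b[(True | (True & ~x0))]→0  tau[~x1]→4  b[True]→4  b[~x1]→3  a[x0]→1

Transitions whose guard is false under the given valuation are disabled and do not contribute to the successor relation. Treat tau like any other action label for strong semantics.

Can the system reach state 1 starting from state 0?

Answer: UNREACHABLE

Working:
Guard filter leaves 10 enabled edge(s).
L0 = {0}
L1 = {2}  total {0,2}
L2 = {4}  total {0,2,4}
L3 = {3}  total {0,2,3,4}
Reachable = {0,2,3,4}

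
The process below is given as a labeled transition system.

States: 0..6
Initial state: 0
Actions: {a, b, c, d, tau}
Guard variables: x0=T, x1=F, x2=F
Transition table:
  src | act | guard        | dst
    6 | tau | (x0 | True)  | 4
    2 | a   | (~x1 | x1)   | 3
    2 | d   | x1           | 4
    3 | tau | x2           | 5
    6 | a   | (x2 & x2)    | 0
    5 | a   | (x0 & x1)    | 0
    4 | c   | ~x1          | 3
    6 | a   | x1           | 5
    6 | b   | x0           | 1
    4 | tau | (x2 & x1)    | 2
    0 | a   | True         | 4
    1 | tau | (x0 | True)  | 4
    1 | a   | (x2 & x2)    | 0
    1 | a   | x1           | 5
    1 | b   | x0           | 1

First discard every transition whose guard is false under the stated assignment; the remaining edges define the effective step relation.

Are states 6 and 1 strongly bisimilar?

Refine partition for ~:
  π0 = {{0,1,2,3,4,5,6}}
  π1 = {{0,2},{1,6},{3,5},{4}}
  π2 = {{0},{1,6},{2},{3,5},{4}}
5 equivalence class(es) (converged in 3)
class of 6: {1,6}; class of 1: {1,6}

Answer: BISIMILAR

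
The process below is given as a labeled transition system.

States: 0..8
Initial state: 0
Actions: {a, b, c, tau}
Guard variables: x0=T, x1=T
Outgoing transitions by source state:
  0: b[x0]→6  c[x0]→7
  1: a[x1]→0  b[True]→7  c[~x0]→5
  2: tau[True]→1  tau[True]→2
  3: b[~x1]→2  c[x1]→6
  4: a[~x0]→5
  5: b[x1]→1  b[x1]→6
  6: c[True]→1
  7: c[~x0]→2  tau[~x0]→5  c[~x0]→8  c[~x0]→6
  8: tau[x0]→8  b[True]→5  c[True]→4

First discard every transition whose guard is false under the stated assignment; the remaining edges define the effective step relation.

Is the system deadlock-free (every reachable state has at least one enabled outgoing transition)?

Reachable = {0,1,6,7}
  0: b→6  c→7  [deg 2]
  1: a→0  b→7  [deg 2]
  6: c→1  [deg 1]
  7: ∅  [STUCK]
Path to 7: c

Answer: DEADLOCK at state 7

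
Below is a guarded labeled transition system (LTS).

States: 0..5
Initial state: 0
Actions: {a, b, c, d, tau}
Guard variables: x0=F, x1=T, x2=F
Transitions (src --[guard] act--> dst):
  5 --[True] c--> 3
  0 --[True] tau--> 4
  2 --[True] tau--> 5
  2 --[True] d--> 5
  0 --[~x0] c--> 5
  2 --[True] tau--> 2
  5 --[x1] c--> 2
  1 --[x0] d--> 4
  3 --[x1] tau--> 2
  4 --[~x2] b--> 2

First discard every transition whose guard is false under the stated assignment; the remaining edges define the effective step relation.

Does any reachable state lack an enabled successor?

Answer: DEADLOCK-FREE

Analysis:
Reach set: {0,2,3,4,5}
  0: c→5  tau→4  [deg 2]
  2: d→5  tau→2  tau→5  [deg 3]
  3: tau→2  [deg 1]
  4: b→2  [deg 1]
  5: c→2  c→3  [deg 2]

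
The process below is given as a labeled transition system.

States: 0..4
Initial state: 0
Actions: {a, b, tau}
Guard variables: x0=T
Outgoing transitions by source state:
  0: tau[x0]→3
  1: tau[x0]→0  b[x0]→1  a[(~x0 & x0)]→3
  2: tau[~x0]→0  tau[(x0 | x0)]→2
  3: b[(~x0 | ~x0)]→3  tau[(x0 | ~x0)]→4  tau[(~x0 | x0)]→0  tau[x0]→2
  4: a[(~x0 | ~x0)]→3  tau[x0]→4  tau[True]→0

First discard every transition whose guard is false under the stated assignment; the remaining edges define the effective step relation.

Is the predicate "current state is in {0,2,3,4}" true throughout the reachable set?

Allowed set {0,2,3,4}
Reach set: {0,2,3,4}
  0: ok
  2: ok
  3: ok
  4: ok

Answer: INVARIANT HOLDS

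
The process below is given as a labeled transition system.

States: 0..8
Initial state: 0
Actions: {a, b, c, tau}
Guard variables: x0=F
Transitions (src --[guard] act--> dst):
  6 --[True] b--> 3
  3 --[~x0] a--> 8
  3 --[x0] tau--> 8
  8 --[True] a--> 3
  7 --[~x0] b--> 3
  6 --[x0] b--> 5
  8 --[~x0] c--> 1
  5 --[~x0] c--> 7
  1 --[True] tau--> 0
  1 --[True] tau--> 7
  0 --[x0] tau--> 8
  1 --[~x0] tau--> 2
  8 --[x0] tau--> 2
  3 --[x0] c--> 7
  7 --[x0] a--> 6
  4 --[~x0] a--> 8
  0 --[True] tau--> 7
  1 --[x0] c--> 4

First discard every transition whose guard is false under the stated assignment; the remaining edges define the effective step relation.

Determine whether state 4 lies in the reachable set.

11 transition(s) survive guard evaluation.
L0 = {0}
L1 = {7}  now seen {0,7}
L2 = {3}  now seen {0,3,7}
L3 = {8}  now seen {0,3,7,8}
L4 = {1}  now seen {0,1,3,7,8}
L5 = {2}  now seen {0,1,2,3,7,8}
Reach set: {0,1,2,3,7,8}

Answer: UNREACHABLE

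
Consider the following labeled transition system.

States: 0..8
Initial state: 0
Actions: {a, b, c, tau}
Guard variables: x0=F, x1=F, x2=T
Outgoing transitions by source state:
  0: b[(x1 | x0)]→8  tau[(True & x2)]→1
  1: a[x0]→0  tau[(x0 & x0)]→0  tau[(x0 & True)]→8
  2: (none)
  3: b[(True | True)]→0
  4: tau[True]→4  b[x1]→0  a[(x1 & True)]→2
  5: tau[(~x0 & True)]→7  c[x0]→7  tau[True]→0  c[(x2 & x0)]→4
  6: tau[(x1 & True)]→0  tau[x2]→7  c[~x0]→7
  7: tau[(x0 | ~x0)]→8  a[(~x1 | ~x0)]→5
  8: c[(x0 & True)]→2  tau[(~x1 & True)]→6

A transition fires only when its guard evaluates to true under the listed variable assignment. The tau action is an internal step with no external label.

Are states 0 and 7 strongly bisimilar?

Bisimulation quotient by refinement:
  round 0: {{0,1,2,3,4,5,6,7,8}}
  round 1: {{0,4,5,8},{1,2},{3},{6},{7}}
  round 2: {{0},{1,2},{3},{4},{5},{6},{7},{8}}
8 equivalence class(es) (converged in 3)
class of 0: {0}; class of 7: {7}

Answer: NOT BISIMILAR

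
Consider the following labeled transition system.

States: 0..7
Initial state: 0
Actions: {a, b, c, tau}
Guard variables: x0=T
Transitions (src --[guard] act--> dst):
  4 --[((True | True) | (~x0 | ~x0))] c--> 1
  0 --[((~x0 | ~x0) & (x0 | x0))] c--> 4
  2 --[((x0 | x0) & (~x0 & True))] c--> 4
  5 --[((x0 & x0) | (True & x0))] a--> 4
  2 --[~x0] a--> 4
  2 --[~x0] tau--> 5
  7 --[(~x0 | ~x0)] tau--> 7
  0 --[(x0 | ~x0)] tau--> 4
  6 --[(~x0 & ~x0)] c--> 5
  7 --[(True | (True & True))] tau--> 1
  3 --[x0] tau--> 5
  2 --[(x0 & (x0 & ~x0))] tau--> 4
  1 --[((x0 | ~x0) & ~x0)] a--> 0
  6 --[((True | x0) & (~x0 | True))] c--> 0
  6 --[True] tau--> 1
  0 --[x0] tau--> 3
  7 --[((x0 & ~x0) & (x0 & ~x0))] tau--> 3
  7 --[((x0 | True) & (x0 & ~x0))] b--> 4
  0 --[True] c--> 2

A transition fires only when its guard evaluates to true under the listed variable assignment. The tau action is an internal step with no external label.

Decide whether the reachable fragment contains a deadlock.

Answer: DEADLOCK at state 1

Working:
R = {0,1,2,3,4,5}
  0: c→2  tau→3  tau→4  [3 out]
  1: ∅  [no exit]
  2: ∅  [no exit]
  3: tau→5  [1 out]
  4: c→1  [1 out]
  5: a→4  [1 out]
Path to 1: tau·c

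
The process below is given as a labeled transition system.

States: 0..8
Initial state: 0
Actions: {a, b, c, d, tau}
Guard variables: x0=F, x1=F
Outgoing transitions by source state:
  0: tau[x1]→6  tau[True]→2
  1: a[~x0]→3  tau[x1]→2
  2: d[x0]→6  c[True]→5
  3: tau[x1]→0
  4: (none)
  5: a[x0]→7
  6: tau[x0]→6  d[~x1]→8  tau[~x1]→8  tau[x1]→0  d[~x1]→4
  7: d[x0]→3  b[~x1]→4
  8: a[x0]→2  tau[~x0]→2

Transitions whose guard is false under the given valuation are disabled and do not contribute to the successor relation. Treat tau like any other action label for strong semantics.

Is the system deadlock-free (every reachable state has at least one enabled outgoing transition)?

Answer: DEADLOCK at state 5

Working:
R = {0,2,5}
  0: tau→2  [deg 1]
  2: c→5  [deg 1]
  5: ∅  [deadlock]
witness 5: tau·c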